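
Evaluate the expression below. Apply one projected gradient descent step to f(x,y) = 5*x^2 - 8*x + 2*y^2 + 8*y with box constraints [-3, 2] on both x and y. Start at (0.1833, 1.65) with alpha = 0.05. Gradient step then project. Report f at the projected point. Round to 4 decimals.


Step 1: Compute gradient at (0.1833, 1.65).
grad_x = 2*5*0.1833 - 8 = -6.167
grad_y = 2*2*1.65 + 8 = 14.6
Step 2: Gradient step.
x_raw = 0.1833 - 0.05*-6.167 = 0.4917
y_raw = 1.65 - 0.05*14.6 = 0.92
Step 3: Project onto [-3, 2].
x_proj = clip(0.4917) = 0.4917
y_proj = clip(0.92) = 0.92
Step 4: Evaluate f.
f(0.4917, 0.92) = 6.3282


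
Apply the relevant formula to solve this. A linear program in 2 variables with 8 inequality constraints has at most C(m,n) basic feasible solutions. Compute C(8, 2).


Each vertex corresponds to some choice of n active constraints out of m, so the number of vertices is at most C(m, n) = m! / (n!(m-n)!).
m = 8, n = 2
Numerator: 8 * 7
Denominator: 2! = 2
C(8, 2) = 28


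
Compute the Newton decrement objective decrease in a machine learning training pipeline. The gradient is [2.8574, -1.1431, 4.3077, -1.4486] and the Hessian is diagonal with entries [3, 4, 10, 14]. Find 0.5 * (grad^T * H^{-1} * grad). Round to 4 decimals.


Step 1: H is diagonal, so H^(-1) * g = [0.9525, -0.2858, 0.4308, -0.1035].
Step 2: g^T H^(-1) g = sum_i g_i^2 / H_ii
  = (2.8574)^2/3 + (-1.1431)^2/4 + (4.3077)^2/10 + (-1.4486)^2/14
  = 2.7216 + 0.3267 + 1.8556 + 0.1499 = 5.0538
Step 3: Objective decrease = 0.5 * g^T H^(-1) g = 2.5269


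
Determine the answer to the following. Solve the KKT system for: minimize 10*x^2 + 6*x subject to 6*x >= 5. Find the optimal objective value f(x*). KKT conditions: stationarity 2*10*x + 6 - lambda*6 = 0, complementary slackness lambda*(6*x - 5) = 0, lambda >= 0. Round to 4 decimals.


Step 1: Try lambda = 0 (constraint inactive).
x_unc = -6/(2*10) = -0.3
Check: 6*-0.3 = -1.8 < 5 -- violated!
Step 2: Constraint must be active: 6*x = 5
x* = 5/6 = 0.8333 (rounded; the exact value 5/6 is used below)
lambda = (2*10*(5/6) + 6)/6 = 3.7778
Step 3: Compute optimal value.
f(x*) = 10*(5/6)^2 + 6*(5/6) = 11.9444


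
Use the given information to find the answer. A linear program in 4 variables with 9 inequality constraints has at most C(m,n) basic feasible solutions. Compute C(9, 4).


Each vertex corresponds to some choice of n active constraints out of m, so the number of vertices is at most C(m, n) = m! / (n!(m-n)!).
m = 9, n = 4
Numerator: 9 * 8 * 7 * 6
Denominator: 4! = 24
C(9, 4) = 126


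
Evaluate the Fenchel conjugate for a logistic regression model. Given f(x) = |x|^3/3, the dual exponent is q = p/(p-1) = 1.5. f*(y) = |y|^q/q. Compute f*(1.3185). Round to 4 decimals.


The conjugate exponent q satisfies 1/p + 1/q = 1.
p = 3, so q = 3/(3 - 1) = 1.5
|y|^q = 1.3185^1.5 = 1.514
f*(1.3185) = 1.514 / 1.5 = 1.0093


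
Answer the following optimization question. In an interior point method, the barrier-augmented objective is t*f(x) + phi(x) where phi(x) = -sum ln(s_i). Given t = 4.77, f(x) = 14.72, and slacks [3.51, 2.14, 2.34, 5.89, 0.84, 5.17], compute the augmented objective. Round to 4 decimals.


Step 1: Compute log-barrier.
ln values: [1.2556, 0.7608, 0.8502, 1.7733, -0.1744, 1.6429]
phi = -(1.2556 + 0.7608 + 0.8502 + 1.7733 - 0.1744 + 1.6429) = -6.1083
Step 2: Compute augmented objective.
t*f(x) = 4.77*14.72 = 70.2144
Total = 70.2144 - 6.1083 = 64.1061


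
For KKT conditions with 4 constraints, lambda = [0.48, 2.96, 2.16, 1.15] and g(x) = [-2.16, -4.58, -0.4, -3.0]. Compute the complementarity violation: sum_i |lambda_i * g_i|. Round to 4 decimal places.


KKT complementary slackness check:
lambda_1 * g_1 = 0.48 * -2.16 = -1.0368
lambda_2 * g_2 = 2.96 * -4.58 = -13.5568
lambda_3 * g_3 = 2.16 * -0.4 = -0.864
lambda_4 * g_4 = 1.15 * -3.0 = -3.45
Total violation = 1.0368 + 13.5568 + 0.864 + 3.45 = 18.9076


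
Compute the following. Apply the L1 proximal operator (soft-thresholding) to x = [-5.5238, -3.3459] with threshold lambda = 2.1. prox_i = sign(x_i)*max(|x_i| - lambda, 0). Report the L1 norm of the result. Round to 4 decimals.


Soft-thresholding with lambda = 2.1:
prox(-5.5238) = sign(-5.5238)*max(|-5.5238| - 2.1, 0) = -3.4238
prox(-3.3459) = sign(-3.3459)*max(|-3.3459| - 2.1, 0) = -1.2459
prox(x) = [-3.4238, -1.2459]
||prox(x)||_1 = 3.4238 + 1.2459 = 4.6697


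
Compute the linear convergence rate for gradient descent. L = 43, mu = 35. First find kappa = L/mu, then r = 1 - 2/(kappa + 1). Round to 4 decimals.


Step 1: Compute the condition number.
kappa = L/mu = 43/35 = 1.2286
Step 2: Compute the convergence rate.
r = 1 - 2/(kappa + 1) = 1 - 2*mu/(L + mu) = (L - mu)/(L + mu) = 8/78 = 0.1026


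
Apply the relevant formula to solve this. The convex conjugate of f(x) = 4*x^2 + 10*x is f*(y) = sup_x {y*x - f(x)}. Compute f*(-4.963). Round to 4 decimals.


f*(y) = sup_x {y*x - a*x^2 - b*x} = sup_x {(y-b)*x - a*x^2}
FOC: (y - b) - 2a*x = 0 => x* = (y - b)/(2a)
x* = (-4.963 - 10)/(2*4) = -1.8704
f*(-4.963) = (y-b)^2/(4a) = (-4.963 - 10)^2/(4*4)
= 223.8914/16 = 13.9932


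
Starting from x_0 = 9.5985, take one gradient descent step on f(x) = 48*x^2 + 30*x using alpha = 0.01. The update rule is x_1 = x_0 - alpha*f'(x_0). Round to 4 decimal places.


We compute the gradient at x_0 and apply the update.
f'(x) = 96*x + 30
f'(9.5985) = 96*9.5985 + 30 = 951.456
x_1 = 9.5985 - 0.01*951.456 = 0.0839


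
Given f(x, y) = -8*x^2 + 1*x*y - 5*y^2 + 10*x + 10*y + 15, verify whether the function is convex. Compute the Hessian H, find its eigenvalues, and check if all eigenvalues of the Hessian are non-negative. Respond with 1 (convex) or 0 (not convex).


The Hessian of f(x,y) = -8*x^2 + 1*x*y - 5*y^2 + 10*x + 10*y + 15 is:
H = [[-16, 1], [1, -10]]
Trace = -16 - 10 = -26
Determinant = -16*-10 - (1)^2 = 159
Discriminant = (-26)^2 - 4*159 = 40.0
Eigenvalues: lambda_1 = -16.1623, lambda_2 = -9.8377
The function is not convex.

0


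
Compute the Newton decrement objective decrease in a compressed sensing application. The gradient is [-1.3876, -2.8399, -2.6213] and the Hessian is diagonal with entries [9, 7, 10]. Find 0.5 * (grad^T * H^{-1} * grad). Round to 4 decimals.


Step 1: H is diagonal, so H^(-1) * g = [-0.1542, -0.4057, -0.2621].
Step 2: g^T H^(-1) g = sum_i g_i^2 / H_ii
  = (-1.3876)^2/9 + (-2.8399)^2/7 + (-2.6213)^2/10
  = 0.2139 + 1.1521 + 0.6871 = 2.0532
Step 3: Objective decrease = 0.5 * g^T H^(-1) g = 1.0266


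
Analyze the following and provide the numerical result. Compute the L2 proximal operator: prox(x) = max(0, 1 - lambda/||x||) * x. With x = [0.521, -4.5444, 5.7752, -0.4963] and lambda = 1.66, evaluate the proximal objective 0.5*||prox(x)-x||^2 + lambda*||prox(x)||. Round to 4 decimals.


Step 1: Compute ||x||.
||x|| = 7.3839
Step 2: Compute scaling factor.
scale = max(0, 1 - 1.66/7.3839) = 0.7752
Step 3: prox(x) = [0.4039, -3.5228, 4.4769, -0.3847]
||prox(x)|| = 5.7239
Step 4: Proximal objective.
0.5*||prox-x||^2 = 1.3778
lambda*||prox|| = 9.5017
Total = 10.8795


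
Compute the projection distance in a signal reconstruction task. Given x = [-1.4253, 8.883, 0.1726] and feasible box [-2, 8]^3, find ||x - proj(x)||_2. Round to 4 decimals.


Project each component onto [-2, 8].
clip(-1.4253) = -1.4253, clip(8.883) = 8.0, clip(0.1726) = 0.1726
Projection = [-1.4253, 8.0, 0.1726]
Squared diffs: [0.0, 0.7797, 0.0]
Distance = sqrt(0.7797) = 0.883


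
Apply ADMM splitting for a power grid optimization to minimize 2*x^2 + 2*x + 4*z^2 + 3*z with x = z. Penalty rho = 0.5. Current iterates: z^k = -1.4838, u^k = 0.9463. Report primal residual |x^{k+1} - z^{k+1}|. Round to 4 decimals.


ADMM iteration with rho = 0.5, z^k = -1.4838, u^k = 0.9463
Step 1: x-update.
Minimize 2*x^2 + 2*x + (0.5/2)*(x + 1.4838 + 0.9463)^2
FOC: (2*2 + 0.5)*x = -2 + 0.5*(-1.4838 - 0.9463)
x^{k+1} = -0.7145
Step 2: z-update.
Minimize 4*z^2 + 3*z + (0.5/2)*(-0.7145 - z + 0.9463)^2
FOC: (2*4 + 0.5)*z = -3 + 0.5*(-0.7145 + 0.9463)
z^{k+1} = -0.3393
Step 3: u-update.
u^{k+1} = 0.9463 - 0.7145 + 0.3393 = 0.5711
Step 4: Primal residual = |-0.7145 + 0.3393| = 0.3752


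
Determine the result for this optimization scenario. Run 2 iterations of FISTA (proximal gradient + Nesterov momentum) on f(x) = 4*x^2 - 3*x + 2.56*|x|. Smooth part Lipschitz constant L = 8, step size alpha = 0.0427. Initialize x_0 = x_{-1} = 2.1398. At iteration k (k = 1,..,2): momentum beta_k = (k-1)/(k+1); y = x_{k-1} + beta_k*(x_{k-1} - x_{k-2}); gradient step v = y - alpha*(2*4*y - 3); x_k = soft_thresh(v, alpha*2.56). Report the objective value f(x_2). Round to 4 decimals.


FISTA on f(x) = 4*x^2 - 3*x + 2.56*|x|
L = 8, alpha = 0.0427
Iteration 1: beta = 0.0, y = 2.1398 + 0.0*(2.1398 - 2.1398) = 2.1398
  grad(y) = 14.1184, v = y - alpha*grad = 1.5369
  prox(v) = soft_thresh(1.5369, 0.1093) = 1.4276
Iteration 2: beta = 0.3333, y = 1.4276 + 0.3333*(1.4276 - 2.1398) = 1.1902
  grad(y) = 6.5219, v = y - alpha*grad = 0.9118
  prox(v) = soft_thresh(0.9118, 0.1093) = 0.8024
f(x_2) = 4*0.8024^2 - 3*0.8024 + 2.56*|0.8024| = 2.2226


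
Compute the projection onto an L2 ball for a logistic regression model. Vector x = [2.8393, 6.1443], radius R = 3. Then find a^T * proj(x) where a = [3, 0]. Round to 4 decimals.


Step 1: Compute ||x|| (intermediates to 6 decimals).
||x|| = sqrt(2.8393^2 + 6.1443^2) = 6.768607
Step 2: Project.
Since ||x|| > R, scale = R/||x|| = 3/6.768607 = 0.443223, proj(x) = scale * x
proj(x) = [1.258443, 2.723295]
Step 3: Dot product.
a^T * proj(x) = 3*1.258443 + 0*2.723295 = 3.7753


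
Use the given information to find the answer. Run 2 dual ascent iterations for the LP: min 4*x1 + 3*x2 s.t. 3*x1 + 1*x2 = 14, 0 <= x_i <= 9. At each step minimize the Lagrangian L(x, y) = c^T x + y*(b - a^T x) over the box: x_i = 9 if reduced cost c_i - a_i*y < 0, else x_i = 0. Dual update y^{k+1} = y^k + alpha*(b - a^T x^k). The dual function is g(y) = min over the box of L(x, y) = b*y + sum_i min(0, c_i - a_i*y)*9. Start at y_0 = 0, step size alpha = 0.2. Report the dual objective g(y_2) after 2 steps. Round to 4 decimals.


Dual ascent for LP: min 4*x1 + 3*x2, 3*x1 + 1*x2 = 14, 0 <= x_i <= 9
Step 1: y^k = 0.0, reduced costs: (4.0, 3.0)
  x^k = (0.0, 0.0), subgradient = b - a^T x = 14.0
  y^{k+1} = 0.0 + 0.2*14.0 = 2.8
Step 2: y^k = 2.8, reduced costs: (-4.4, 0.2)
  x^k = (9.0, 0.0), subgradient = b - a^T x = -13.0
  y^{k+1} = 2.8 + 0.2*-13.0 = 0.2
Dual objective at y_2 = 0.2: reduced costs (3.4, 2.8), box minimizer x = (0.0, 0.0)
g(y_2) = b*y + (c1 - a1*y)*x1 + (c2 - a2*y)*x2 = 14*0.2 + 3.4*0.0 + 2.8*0.0 = 2.8 + 0.0 + 0.0 = 2.8


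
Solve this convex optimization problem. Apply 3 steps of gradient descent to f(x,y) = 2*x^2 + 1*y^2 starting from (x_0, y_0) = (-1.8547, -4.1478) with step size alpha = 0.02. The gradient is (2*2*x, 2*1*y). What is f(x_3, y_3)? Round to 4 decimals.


Gradient descent on f(x,y) = 2*x^2 + 1*y^2.
Starting point: (-1.8547, -4.1478), alpha = 0.02
Step 1: grad_x = 2*2*-1.8547 = -7.4188, grad_y = 2*1*-4.1478 = -8.2956
  x_1 = -1.8547 - 0.02*-7.4188 = -1.7063
  y_1 = -4.1478 - 0.02*-8.2956 = -3.9819
Step 2: grad_x = 2*2*-1.7063 = -6.8253, grad_y = 2*1*-3.9819 = -7.9638
  x_2 = -1.7063 - 0.02*-6.8253 = -1.5698
  y_2 = -3.9819 - 0.02*-7.9638 = -3.8226
Step 3: grad_x = 2*2*-1.5698 = -6.2793, grad_y = 2*1*-3.8226 = -7.6452
  x_3 = -1.5698 - 0.02*-6.2793 = -1.4442
  y_3 = -3.8226 - 0.02*-7.6452 = -3.6697
f(-1.4442, -3.6697) = 2*(-1.4442)^2 + 1*(-3.6697)^2 = 17.6384


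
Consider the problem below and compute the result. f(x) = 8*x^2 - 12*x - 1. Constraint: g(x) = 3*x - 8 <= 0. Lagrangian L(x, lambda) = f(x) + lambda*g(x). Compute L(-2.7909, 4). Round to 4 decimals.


Step 1: Evaluate f(x).
f(-2.7909) = 8*(-2.7909)^2 - 12*(-2.7909) - 1 = 94.8038
Step 2: Evaluate g(x).
g(-2.7909) = 3*-2.7909 - 8 = -16.3727
Step 3: Compute Lagrangian.
L = 94.8038 + 4*-16.3727 = 29.313


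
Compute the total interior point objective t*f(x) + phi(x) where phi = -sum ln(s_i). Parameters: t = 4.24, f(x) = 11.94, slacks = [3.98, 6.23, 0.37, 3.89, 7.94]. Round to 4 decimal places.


Step 1: Compute log-barrier.
ln values: [1.3813, 1.8294, -0.9943, 1.3584, 2.0719]
phi = -(1.3813 + 1.8294 - 0.9943 + 1.3584 + 2.0719) = -5.6467
Step 2: Compute augmented objective.
t*f(x) = 4.24*11.94 = 50.6256
Total = 50.6256 - 5.6467 = 44.9789


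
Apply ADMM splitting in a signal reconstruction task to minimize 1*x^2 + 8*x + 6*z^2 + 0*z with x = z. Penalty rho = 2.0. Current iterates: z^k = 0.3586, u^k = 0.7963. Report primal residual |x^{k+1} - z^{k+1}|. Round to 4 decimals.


ADMM iteration with rho = 2.0, z^k = 0.3586, u^k = 0.7963
Step 1: x-update.
Minimize 1*x^2 + 8*x + (2.0/2)*(x - 0.3586 + 0.7963)^2
FOC: (2*1 + 2.0)*x = -8 + 2.0*(0.3586 - 0.7963)
x^{k+1} = -2.2189
Step 2: z-update.
Minimize 6*z^2 + 0*z + (2.0/2)*(-2.2189 - z + 0.7963)^2
FOC: (2*6 + 2.0)*z = 0 + 2.0*(-2.2189 + 0.7963)
z^{k+1} = -0.2032
Step 3: u-update.
u^{k+1} = 0.7963 - 2.2189 + 0.2032 = -1.2193
Step 4: Primal residual = |-2.2189 + 0.2032| = 2.0156


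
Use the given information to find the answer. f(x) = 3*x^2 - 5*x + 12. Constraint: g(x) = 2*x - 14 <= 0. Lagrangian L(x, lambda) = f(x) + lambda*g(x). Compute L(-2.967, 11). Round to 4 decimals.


Step 1: Evaluate f(x).
f(-2.967) = 3*(-2.967)^2 - 5*(-2.967) + 12 = 53.2443
Step 2: Evaluate g(x).
g(-2.967) = 2*-2.967 - 14 = -19.934
Step 3: Compute Lagrangian.
L = 53.2443 + 11*-19.934 = -166.0297


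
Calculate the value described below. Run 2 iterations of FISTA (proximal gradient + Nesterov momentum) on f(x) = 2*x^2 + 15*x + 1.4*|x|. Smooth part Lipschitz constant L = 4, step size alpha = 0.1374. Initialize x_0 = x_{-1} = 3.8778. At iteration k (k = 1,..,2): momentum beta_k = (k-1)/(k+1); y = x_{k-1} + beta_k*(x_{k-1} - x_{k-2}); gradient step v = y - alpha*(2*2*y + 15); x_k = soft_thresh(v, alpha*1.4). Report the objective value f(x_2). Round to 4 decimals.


FISTA on f(x) = 2*x^2 + 15*x + 1.4*|x|
L = 4, alpha = 0.1374
Iteration 1: beta = 0.0, y = 3.8778 + 0.0*(3.8778 - 3.8778) = 3.8778
  grad(y) = 30.5112, v = y - alpha*grad = -0.3144
  prox(v) = soft_thresh(-0.3144, 0.1924) = -0.1221
Iteration 2: beta = 0.3333, y = -0.1221 + 0.3333*(-0.1221 - 3.8778) = -1.4554
  grad(y) = 9.1785, v = y - alpha*grad = -2.7165
  prox(v) = soft_thresh(-2.7165, 0.1924) = -2.5241
f(x_2) = 2*(-2.5241)^2 + 15*(-2.5241) + 1.4*|-2.5241| = -21.5857


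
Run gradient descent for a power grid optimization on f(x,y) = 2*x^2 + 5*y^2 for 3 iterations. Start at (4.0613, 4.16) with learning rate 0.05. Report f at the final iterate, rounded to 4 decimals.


Gradient descent on f(x,y) = 2*x^2 + 5*y^2.
Starting point: (4.0613, 4.16), alpha = 0.05
Step 1: grad_x = 2*2*4.0613 = 16.2452, grad_y = 2*5*4.16 = 41.6
  x_1 = 4.0613 - 0.05*16.2452 = 3.249
  y_1 = 4.16 - 0.05*41.6 = 2.08
Step 2: grad_x = 2*2*3.249 = 12.9962, grad_y = 2*5*2.08 = 20.8
  x_2 = 3.249 - 0.05*12.9962 = 2.5992
  y_2 = 2.08 - 0.05*20.8 = 1.04
Step 3: grad_x = 2*2*2.5992 = 10.3969, grad_y = 2*5*1.04 = 10.4
  x_3 = 2.5992 - 0.05*10.3969 = 2.0794
  y_3 = 1.04 - 0.05*10.4 = 0.52
f(2.0794, 0.52) = 2*2.0794^2 + 5*0.52^2 = 9.9997


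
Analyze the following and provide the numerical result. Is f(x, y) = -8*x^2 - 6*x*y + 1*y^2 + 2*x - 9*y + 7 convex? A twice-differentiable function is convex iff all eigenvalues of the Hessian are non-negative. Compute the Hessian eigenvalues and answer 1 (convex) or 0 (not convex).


The Hessian of f(x,y) = -8*x^2 - 6*x*y + 1*y^2 + 2*x - 9*y + 7 is:
H = [[-16, -6], [-6, 2]]
Trace = -16 + 2 = -14
Determinant = -16*2 - (-6)^2 = -68
Discriminant = (-14)^2 - 4*-68 = 468.0
Eigenvalues: lambda_1 = -17.8167, lambda_2 = 3.8167
The function is not convex.

0


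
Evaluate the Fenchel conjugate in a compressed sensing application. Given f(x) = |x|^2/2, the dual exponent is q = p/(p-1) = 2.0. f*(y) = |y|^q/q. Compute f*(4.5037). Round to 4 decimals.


The conjugate exponent q satisfies 1/p + 1/q = 1.
p = 2, so q = 2/(2 - 1) = 2.0
|y|^q = 4.5037^2.0 = 20.2833
f*(4.5037) = 20.2833 / 2.0 = 10.1417


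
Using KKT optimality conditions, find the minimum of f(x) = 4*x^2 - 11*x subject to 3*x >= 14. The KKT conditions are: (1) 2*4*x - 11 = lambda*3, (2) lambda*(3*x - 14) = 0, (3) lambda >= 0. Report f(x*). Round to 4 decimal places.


Step 1: Try lambda = 0 (constraint inactive).
x_unc = 11/(2*4) = 1.375
Check: 3*1.375 = 4.125 < 14 -- violated!
Step 2: Constraint must be active: 3*x = 14
x* = 14/3 = 4.6667 (rounded; the exact value 14/3 is used below)
lambda = (2*4*(14/3) - 11)/3 = 8.7778
Step 3: Compute optimal value.
f(x*) = 4*(14/3)^2 - 11*(14/3) = 35.7778


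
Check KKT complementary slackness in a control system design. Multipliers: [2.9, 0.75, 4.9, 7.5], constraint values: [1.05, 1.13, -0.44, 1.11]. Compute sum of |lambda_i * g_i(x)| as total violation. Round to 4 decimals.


KKT complementary slackness check:
lambda_1 * g_1 = 2.9 * 1.05 = 3.045
lambda_2 * g_2 = 0.75 * 1.13 = 0.8475
lambda_3 * g_3 = 4.9 * -0.44 = -2.156
lambda_4 * g_4 = 7.5 * 1.11 = 8.325
Total violation = 3.045 + 0.8475 + 2.156 + 8.325 = 14.3735


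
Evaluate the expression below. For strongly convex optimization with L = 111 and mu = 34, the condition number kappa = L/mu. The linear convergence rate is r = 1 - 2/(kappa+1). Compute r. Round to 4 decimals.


Step 1: Compute the condition number.
kappa = L/mu = 111/34 = 3.2647
Step 2: Compute the convergence rate.
r = 1 - 2/(kappa + 1) = 1 - 2*mu/(L + mu) = (L - mu)/(L + mu) = 77/145 = 0.531


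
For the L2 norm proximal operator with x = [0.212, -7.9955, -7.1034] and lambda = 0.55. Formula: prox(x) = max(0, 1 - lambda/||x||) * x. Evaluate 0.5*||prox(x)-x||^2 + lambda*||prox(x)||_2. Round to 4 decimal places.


Step 1: Compute ||x||.
||x|| = 10.6973
Step 2: Compute scaling factor.
scale = max(0, 1 - 0.55/10.6973) = 0.9486
Step 3: prox(x) = [0.2011, -7.5844, -6.7382]
||prox(x)|| = 10.1473
Step 4: Proximal objective.
0.5*||prox-x||^2 = 0.1513
lambda*||prox|| = 5.581
Total = 5.7322


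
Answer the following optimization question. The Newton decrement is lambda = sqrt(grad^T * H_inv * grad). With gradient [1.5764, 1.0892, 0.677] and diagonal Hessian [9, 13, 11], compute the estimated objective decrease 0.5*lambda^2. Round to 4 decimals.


Step 1: H is diagonal, so H^(-1) * g = [0.1752, 0.0838, 0.0615].
Step 2: g^T H^(-1) g = sum_i g_i^2 / H_ii
  = (1.5764)^2/9 + (1.0892)^2/13 + (0.677)^2/11
  = 0.2761 + 0.0913 + 0.0417 = 0.409
Step 3: Objective decrease = 0.5 * g^T H^(-1) g = 0.2045


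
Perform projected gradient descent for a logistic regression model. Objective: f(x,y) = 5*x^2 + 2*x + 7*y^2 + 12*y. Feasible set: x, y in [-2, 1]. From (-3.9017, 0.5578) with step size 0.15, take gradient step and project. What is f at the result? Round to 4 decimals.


Step 1: Compute gradient at (-3.9017, 0.5578).
grad_x = 2*5*-3.9017 + 2 = -37.017
grad_y = 2*7*0.5578 + 12 = 19.8092
Step 2: Gradient step.
x_raw = -3.9017 - 0.15*-37.017 = 1.6509
y_raw = 0.5578 - 0.15*19.8092 = -2.4136
Step 3: Project onto [-2, 1].
x_proj = clip(1.6509) = 1.0
y_proj = clip(-2.4136) = -2.0
Step 4: Evaluate f.
f(1.0, -2.0) = 11.0


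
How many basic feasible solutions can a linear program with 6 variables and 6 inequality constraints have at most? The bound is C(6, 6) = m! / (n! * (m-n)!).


Each vertex corresponds to some choice of n active constraints out of m, so the number of vertices is at most C(m, n) = m! / (n!(m-n)!).
m = 6, n = 6
Numerator: 6 * 5 * 4 * 3 * 2 * 1
Denominator: 6! = 720
C(6, 6) = 1


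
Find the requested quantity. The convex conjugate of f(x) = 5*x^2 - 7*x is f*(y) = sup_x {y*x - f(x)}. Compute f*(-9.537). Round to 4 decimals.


f*(y) = sup_x {y*x - a*x^2 - b*x} = sup_x {(y-b)*x - a*x^2}
FOC: (y - b) - 2a*x = 0 => x* = (y - b)/(2a)
x* = (-9.537 + 7)/(2*5) = -0.2537
f*(-9.537) = (y-b)^2/(4a) = (-9.537 + 7)^2/(4*5)
= 6.4364/20 = 0.3218


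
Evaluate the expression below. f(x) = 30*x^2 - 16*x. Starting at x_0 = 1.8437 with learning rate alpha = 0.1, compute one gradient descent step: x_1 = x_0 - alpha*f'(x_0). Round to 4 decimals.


We compute the gradient at x_0 and apply the update.
f'(x) = 60*x - 16
f'(1.8437) = 60*1.8437 - 16 = 94.622
x_1 = 1.8437 - 0.1*94.622 = -7.6185


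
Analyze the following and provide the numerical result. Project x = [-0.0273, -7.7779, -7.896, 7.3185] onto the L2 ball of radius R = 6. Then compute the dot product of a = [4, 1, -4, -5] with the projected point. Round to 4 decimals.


Step 1: Compute ||x|| (intermediates to 6 decimals).
||x|| = sqrt((-0.0273)^2 + (-7.7779)^2 + (-7.896)^2 + 7.3185^2) = 13.281707
Step 2: Project.
Since ||x|| > R, scale = R/||x|| = 6/13.281707 = 0.451749, proj(x) = scale * x
proj(x) = [-0.012333, -3.513659, -3.56701, 3.306125]
Step 3: Dot product.
a^T * proj(x) = 4*(-0.012333) + 1*(-3.513659) - 4*(-3.56701) - 5*3.306125 = -5.8256


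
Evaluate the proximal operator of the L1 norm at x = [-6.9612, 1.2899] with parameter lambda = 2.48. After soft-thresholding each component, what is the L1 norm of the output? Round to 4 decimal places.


Soft-thresholding with lambda = 2.48:
prox(-6.9612) = sign(-6.9612)*max(|-6.9612| - 2.48, 0) = -4.4812
prox(1.2899) = sign(1.2899)*max(|1.2899| - 2.48, 0) = 0.0
prox(x) = [-4.4812, 0.0]
||prox(x)||_1 = 4.4812 + 0.0 = 4.4812


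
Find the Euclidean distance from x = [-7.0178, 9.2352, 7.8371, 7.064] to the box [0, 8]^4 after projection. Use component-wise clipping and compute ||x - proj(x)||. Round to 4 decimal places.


Project each component onto [0, 8].
clip(-7.0178) = 0.0, clip(9.2352) = 8.0, clip(7.8371) = 7.8371, clip(7.064) = 7.064
Projection = [0.0, 8.0, 7.8371, 7.064]
Squared diffs: [49.2495, 1.5257, 0.0, 0.0]
Distance = sqrt(50.7752) = 7.1257


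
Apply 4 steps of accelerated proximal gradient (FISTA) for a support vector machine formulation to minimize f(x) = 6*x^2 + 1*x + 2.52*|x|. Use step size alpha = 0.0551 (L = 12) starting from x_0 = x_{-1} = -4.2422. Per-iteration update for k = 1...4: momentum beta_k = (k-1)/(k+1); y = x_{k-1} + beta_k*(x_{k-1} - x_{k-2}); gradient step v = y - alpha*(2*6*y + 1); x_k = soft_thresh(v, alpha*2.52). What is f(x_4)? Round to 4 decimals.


FISTA on f(x) = 6*x^2 + 1*x + 2.52*|x|
L = 12, alpha = 0.0551
Iteration 1: beta = 0.0, y = -4.2422 + 0.0*(-4.2422 + 4.2422) = -4.2422
  grad(y) = -49.9064, v = y - alpha*grad = -1.4924
  prox(v) = soft_thresh(-1.4924, 0.1389) = -1.3535
Iteration 2: beta = 0.3333, y = -1.3535 + 0.3333*(-1.3535 + 4.2422) = -0.3906
  grad(y) = -3.6873, v = y - alpha*grad = -0.1874
  prox(v) = soft_thresh(-0.1874, 0.1389) = -0.0486
Iteration 3: beta = 0.5, y = -0.0486 + 0.5*(-0.0486 + 1.3535) = 0.6039
  grad(y) = 8.2465, v = y - alpha*grad = 0.1495
  prox(v) = soft_thresh(0.1495, 0.1389) = 0.0106
Iteration 4: beta = 0.6, y = 0.0106 + 0.6*(0.0106 + 0.0486) = 0.0462
  grad(y) = 1.5541, v = y - alpha*grad = -0.0395
  prox(v) = soft_thresh(-0.0395, 0.1389) = 0.0
f(x_4) = 6*0.0^2 + 1*0.0 + 2.52*|0.0| = 0.0


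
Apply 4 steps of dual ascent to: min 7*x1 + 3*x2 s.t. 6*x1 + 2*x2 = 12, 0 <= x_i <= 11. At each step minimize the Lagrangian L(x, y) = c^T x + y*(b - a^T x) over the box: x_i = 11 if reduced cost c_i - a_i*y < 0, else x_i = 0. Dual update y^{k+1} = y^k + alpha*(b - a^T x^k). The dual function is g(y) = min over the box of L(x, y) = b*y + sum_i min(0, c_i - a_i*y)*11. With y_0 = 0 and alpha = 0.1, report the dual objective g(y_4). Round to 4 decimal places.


Dual ascent for LP: min 7*x1 + 3*x2, 6*x1 + 2*x2 = 12, 0 <= x_i <= 11
Step 1: y^k = 0.0, reduced costs: (7.0, 3.0)
  x^k = (0.0, 0.0), subgradient = b - a^T x = 12.0
  y^{k+1} = 0.0 + 0.1*12.0 = 1.2
Step 2: y^k = 1.2, reduced costs: (-0.2, 0.6)
  x^k = (11.0, 0.0), subgradient = b - a^T x = -54.0
  y^{k+1} = 1.2 + 0.1*-54.0 = -4.2
Step 3: y^k = -4.2, reduced costs: (32.2, 11.4)
  x^k = (0.0, 0.0), subgradient = b - a^T x = 12.0
  y^{k+1} = -4.2 + 0.1*12.0 = -3.0
Step 4: y^k = -3.0, reduced costs: (25.0, 9.0)
  x^k = (0.0, 0.0), subgradient = b - a^T x = 12.0
  y^{k+1} = -3.0 + 0.1*12.0 = -1.8
Dual objective at y_4 = -1.8: reduced costs (17.8, 6.6), box minimizer x = (0.0, 0.0)
g(y_4) = b*y + (c1 - a1*y)*x1 + (c2 - a2*y)*x2 = 12*(-1.8) + 17.8*0.0 + 6.6*0.0 = -21.6 + 0.0 + 0.0 = -21.6


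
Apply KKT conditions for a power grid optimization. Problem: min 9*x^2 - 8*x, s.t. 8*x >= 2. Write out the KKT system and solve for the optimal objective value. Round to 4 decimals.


Step 1: Try lambda = 0 (constraint inactive).
Stationarity: 2*9*x - 8 = 0
x* = 8/(2*9) = 4/9 = 0.4444 (rounded; the exact value 4/9 is used below)
Check constraint: 8*0.4444 = 3.5552 >= 2 -- satisfied.
Step 2: Compute optimal value.
f(x*) = 9*(4/9)^2 - 8*(4/9) = -1.7778


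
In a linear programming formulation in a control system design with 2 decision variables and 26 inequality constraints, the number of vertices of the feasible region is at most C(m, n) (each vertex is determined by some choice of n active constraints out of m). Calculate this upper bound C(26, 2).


Each vertex corresponds to some choice of n active constraints out of m, so the number of vertices is at most C(m, n) = m! / (n!(m-n)!).
m = 26, n = 2
Numerator: 26 * 25
Denominator: 2! = 2
C(26, 2) = 325


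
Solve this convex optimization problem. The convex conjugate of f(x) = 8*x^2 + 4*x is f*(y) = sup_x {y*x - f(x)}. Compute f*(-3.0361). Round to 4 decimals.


f*(y) = sup_x {y*x - a*x^2 - b*x} = sup_x {(y-b)*x - a*x^2}
FOC: (y - b) - 2a*x = 0 => x* = (y - b)/(2a)
x* = (-3.0361 - 4)/(2*8) = -0.4398
f*(-3.0361) = (y-b)^2/(4a) = (-3.0361 - 4)^2/(4*8)
= 49.5067/32 = 1.5471


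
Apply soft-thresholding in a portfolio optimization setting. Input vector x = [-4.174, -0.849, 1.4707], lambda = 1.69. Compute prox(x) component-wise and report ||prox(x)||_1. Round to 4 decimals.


Soft-thresholding with lambda = 1.69:
prox(-4.174) = sign(-4.174)*max(|-4.174| - 1.69, 0) = -2.484
prox(-0.849) = sign(-0.849)*max(|-0.849| - 1.69, 0) = 0.0
prox(1.4707) = sign(1.4707)*max(|1.4707| - 1.69, 0) = 0.0
prox(x) = [-2.484, 0.0, 0.0]
||prox(x)||_1 = 2.484 + 0.0 + 0.0 = 2.484


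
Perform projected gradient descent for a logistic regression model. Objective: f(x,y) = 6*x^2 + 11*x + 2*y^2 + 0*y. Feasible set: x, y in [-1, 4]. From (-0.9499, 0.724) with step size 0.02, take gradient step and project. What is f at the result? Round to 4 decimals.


Step 1: Compute gradient at (-0.9499, 0.724).
grad_x = 2*6*-0.9499 + 11 = -0.3988
grad_y = 2*2*0.724 + 0 = 2.896
Step 2: Gradient step.
x_raw = -0.9499 - 0.02*-0.3988 = -0.9419
y_raw = 0.724 - 0.02*2.896 = 0.6661
Step 3: Project onto [-1, 4].
x_proj = clip(-0.9419) = -0.9419
y_proj = clip(0.6661) = 0.6661
Step 4: Evaluate f.
f(-0.9419, 0.6661) = -4.1505


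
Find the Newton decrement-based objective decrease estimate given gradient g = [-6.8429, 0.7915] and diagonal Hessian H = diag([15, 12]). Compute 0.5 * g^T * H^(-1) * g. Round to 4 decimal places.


Step 1: H is diagonal, so H^(-1) * g = [-0.4562, 0.066].
Step 2: g^T H^(-1) g = sum_i g_i^2 / H_ii
  = (-6.8429)^2/15 + (0.7915)^2/12
  = 3.1217 + 0.0522 = 3.1739
Step 3: Objective decrease = 0.5 * g^T H^(-1) g = 1.5869


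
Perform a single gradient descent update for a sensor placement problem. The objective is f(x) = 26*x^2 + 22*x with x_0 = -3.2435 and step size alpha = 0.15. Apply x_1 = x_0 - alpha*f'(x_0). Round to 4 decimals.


We compute the gradient at x_0 and apply the update.
f'(x) = 52*x + 22
f'(-3.2435) = 52*-3.2435 + 22 = -146.662
x_1 = -3.2435 - 0.15*-146.662 = 18.7558


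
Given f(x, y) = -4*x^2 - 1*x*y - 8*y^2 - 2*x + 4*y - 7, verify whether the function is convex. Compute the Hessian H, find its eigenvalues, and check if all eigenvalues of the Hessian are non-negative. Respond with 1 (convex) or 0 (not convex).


The Hessian of f(x,y) = -4*x^2 - 1*x*y - 8*y^2 - 2*x + 4*y - 7 is:
H = [[-8, -1], [-1, -16]]
Trace = -8 - 16 = -24
Determinant = -8*-16 - (-1)^2 = 127
Discriminant = (-24)^2 - 4*127 = 68.0
Eigenvalues: lambda_1 = -16.1231, lambda_2 = -7.8769
The function is not convex.

0


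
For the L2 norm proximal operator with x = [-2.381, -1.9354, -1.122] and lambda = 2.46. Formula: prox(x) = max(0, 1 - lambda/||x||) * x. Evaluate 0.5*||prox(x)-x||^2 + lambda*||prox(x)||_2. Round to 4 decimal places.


Step 1: Compute ||x||.
||x|| = 3.2671
Step 2: Compute scaling factor.
scale = max(0, 1 - 2.46/3.2671) = 0.247
Step 3: prox(x) = [-0.5882, -0.4781, -0.2772]
||prox(x)|| = 0.8071
Step 4: Proximal objective.
0.5*||prox-x||^2 = 3.0258
lambda*||prox|| = 1.9855
Total = 5.0112


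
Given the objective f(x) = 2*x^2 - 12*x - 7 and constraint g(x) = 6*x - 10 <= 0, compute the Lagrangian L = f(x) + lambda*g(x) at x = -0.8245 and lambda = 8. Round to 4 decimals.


Step 1: Evaluate f(x).
f(-0.8245) = 2*(-0.8245)^2 - 12*(-0.8245) - 7 = 4.2536
Step 2: Evaluate g(x).
g(-0.8245) = 6*-0.8245 - 10 = -14.947
Step 3: Compute Lagrangian.
L = 4.2536 + 8*-14.947 = -115.3224


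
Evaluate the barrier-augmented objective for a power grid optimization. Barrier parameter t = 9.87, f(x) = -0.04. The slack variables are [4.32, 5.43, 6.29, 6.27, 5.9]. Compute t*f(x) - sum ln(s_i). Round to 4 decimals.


Step 1: Compute log-barrier.
ln values: [1.4633, 1.6919, 1.839, 1.8358, 1.775]
phi = -(1.4633 + 1.6919 + 1.839 + 1.8358 + 1.775) = -8.6049
Step 2: Compute augmented objective.
t*f(x) = 9.87*-0.04 = -0.3948
Total = -0.3948 - 8.6049 = -8.9997


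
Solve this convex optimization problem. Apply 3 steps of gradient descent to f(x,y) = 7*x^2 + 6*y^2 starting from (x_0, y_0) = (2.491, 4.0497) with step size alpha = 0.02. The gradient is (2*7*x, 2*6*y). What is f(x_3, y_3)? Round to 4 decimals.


Gradient descent on f(x,y) = 7*x^2 + 6*y^2.
Starting point: (2.491, 4.0497), alpha = 0.02
Step 1: grad_x = 2*7*2.491 = 34.874, grad_y = 2*6*4.0497 = 48.5964
  x_1 = 2.491 - 0.02*34.874 = 1.7935
  y_1 = 4.0497 - 0.02*48.5964 = 3.0778
Step 2: grad_x = 2*7*1.7935 = 25.1093, grad_y = 2*6*3.0778 = 36.9333
  x_2 = 1.7935 - 0.02*25.1093 = 1.2913
  y_2 = 3.0778 - 0.02*36.9333 = 2.3391
Step 3: grad_x = 2*7*1.2913 = 18.0787, grad_y = 2*6*2.3391 = 28.0693
  x_3 = 1.2913 - 0.02*18.0787 = 0.9298
  y_3 = 2.3391 - 0.02*28.0693 = 1.7777
f(0.9298, 1.7777) = 7*0.9298^2 + 6*1.7777^2 = 25.0129


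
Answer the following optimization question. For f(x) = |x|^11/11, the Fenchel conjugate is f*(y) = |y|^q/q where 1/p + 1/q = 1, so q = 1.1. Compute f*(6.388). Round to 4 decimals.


The conjugate exponent q satisfies 1/p + 1/q = 1.
p = 11, so q = 11/(11 - 1) = 1.1
|y|^q = 6.388^1.1 = 7.6896
f*(6.388) = 7.6896 / 1.1 = 6.9905


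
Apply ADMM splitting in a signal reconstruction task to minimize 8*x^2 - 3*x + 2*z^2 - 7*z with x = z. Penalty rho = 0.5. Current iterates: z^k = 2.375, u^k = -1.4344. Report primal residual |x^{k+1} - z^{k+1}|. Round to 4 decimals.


ADMM iteration with rho = 0.5, z^k = 2.375, u^k = -1.4344
Step 1: x-update.
Minimize 8*x^2 - 3*x + (0.5/2)*(x - 2.375 - 1.4344)^2
FOC: (2*8 + 0.5)*x = 3 + 0.5*(2.375 + 1.4344)
x^{k+1} = 0.2973
Step 2: z-update.
Minimize 2*z^2 - 7*z + (0.5/2)*(0.2973 - z - 1.4344)^2
FOC: (2*2 + 0.5)*z = 7 + 0.5*(0.2973 - 1.4344)
z^{k+1} = 1.4292
Step 3: u-update.
u^{k+1} = -1.4344 + 0.2973 - 1.4292 = -2.5664
Step 4: Primal residual = |0.2973 - 1.4292| = 1.132


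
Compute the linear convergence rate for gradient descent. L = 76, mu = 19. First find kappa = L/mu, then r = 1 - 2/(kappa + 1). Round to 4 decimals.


Step 1: Compute the condition number.
kappa = L/mu = 76/19 = 4.0
Step 2: Compute the convergence rate.
r = 1 - 2/(kappa + 1) = 1 - 2*mu/(L + mu) = (L - mu)/(L + mu) = 57/95 = 0.6


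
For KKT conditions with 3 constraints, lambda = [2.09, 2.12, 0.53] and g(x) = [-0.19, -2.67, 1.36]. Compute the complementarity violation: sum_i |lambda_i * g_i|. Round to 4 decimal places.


KKT complementary slackness check:
lambda_1 * g_1 = 2.09 * -0.19 = -0.3971
lambda_2 * g_2 = 2.12 * -2.67 = -5.6604
lambda_3 * g_3 = 0.53 * 1.36 = 0.7208
Total violation = 0.3971 + 5.6604 + 0.7208 = 6.7783


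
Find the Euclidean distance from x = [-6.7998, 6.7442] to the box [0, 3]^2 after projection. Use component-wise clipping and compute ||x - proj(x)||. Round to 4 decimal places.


Project each component onto [0, 3].
clip(-6.7998) = 0.0, clip(6.7442) = 3.0
Projection = [0.0, 3.0]
Squared diffs: [46.2373, 14.019]
Distance = sqrt(60.2563) = 7.7625


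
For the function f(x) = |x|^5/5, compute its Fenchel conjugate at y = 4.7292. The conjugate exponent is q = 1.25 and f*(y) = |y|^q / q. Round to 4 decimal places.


The conjugate exponent q satisfies 1/p + 1/q = 1.
p = 5, so q = 5/(5 - 1) = 1.25
|y|^q = 4.7292^1.25 = 6.974
f*(4.7292) = 6.974 / 1.25 = 5.5792


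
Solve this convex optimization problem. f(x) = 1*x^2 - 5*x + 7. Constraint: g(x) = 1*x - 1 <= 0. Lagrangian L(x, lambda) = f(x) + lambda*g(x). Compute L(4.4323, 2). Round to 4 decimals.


Step 1: Evaluate f(x).
f(4.4323) = 1*4.4323^2 - 5*4.4323 + 7 = 4.4838
Step 2: Evaluate g(x).
g(4.4323) = 1*4.4323 - 1 = 3.4323
Step 3: Compute Lagrangian.
L = 4.4838 + 2*3.4323 = 11.3484


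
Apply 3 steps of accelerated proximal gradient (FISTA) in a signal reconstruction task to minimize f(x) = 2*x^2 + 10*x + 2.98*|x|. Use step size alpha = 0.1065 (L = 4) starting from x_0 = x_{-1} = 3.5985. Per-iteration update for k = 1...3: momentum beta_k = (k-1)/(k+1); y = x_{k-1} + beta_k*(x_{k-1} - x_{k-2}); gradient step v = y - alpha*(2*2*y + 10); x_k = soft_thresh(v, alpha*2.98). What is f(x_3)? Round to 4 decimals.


FISTA on f(x) = 2*x^2 + 10*x + 2.98*|x|
L = 4, alpha = 0.1065
Iteration 1: beta = 0.0, y = 3.5985 + 0.0*(3.5985 - 3.5985) = 3.5985
  grad(y) = 24.394, v = y - alpha*grad = 1.0005
  prox(v) = soft_thresh(1.0005, 0.3174) = 0.6832
Iteration 2: beta = 0.3333, y = 0.6832 + 0.3333*(0.6832 - 3.5985) = -0.2886
  grad(y) = 8.8456, v = y - alpha*grad = -1.2307
  prox(v) = soft_thresh(-1.2307, 0.3174) = -0.9133
Iteration 3: beta = 0.5, y = -0.9133 + 0.5*(-0.9133 - 0.6832) = -1.7115
  grad(y) = 3.1539, v = y - alpha*grad = -2.0474
  prox(v) = soft_thresh(-2.0474, 0.3174) = -1.73
f(x_3) = 2*(-1.73)^2 + 10*(-1.73) + 2.98*|-1.73| = -6.1588


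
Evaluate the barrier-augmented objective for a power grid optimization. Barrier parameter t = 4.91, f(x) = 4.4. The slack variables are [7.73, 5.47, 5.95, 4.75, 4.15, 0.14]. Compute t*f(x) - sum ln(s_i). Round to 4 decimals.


Step 1: Compute log-barrier.
ln values: [2.0451, 1.6993, 1.7834, 1.5581, 1.4231, -1.9661]
phi = -(2.0451 + 1.6993 + 1.7834 + 1.5581 + 1.4231 - 1.9661) = -6.5429
Step 2: Compute augmented objective.
t*f(x) = 4.91*4.4 = 21.604
Total = 21.604 - 6.5429 = 15.0611


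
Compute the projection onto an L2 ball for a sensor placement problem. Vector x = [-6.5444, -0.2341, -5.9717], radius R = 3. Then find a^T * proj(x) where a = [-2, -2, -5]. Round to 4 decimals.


Step 1: Compute ||x|| (intermediates to 6 decimals).
||x|| = sqrt((-6.5444)^2 + (-0.2341)^2 + (-5.9717)^2) = 8.862572
Step 2: Project.
Since ||x|| > R, scale = R/||x|| = 3/8.862572 = 0.338502, proj(x) = scale * x
proj(x) = [-2.215292, -0.079243, -2.021432]
Step 3: Dot product.
a^T * proj(x) = -2*(-2.215292) - 2*(-0.079243) - 5*(-2.021432) = 14.6962


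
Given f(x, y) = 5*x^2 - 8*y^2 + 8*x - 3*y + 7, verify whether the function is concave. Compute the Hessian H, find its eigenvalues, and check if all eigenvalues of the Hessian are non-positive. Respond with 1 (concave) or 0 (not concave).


The Hessian of f(x,y) = 5*x^2 - 8*y^2 + 8*x - 3*y + 7 is:
H = [[10, 0], [0, -16]]
Trace = 10 - 16 = -6
Determinant = 10*-16 - (0)^2 = -160
Discriminant = (-6)^2 - 4*-160 = 676.0
Eigenvalues: lambda_1 = -16.0, lambda_2 = 10.0
The function is not concave.

0


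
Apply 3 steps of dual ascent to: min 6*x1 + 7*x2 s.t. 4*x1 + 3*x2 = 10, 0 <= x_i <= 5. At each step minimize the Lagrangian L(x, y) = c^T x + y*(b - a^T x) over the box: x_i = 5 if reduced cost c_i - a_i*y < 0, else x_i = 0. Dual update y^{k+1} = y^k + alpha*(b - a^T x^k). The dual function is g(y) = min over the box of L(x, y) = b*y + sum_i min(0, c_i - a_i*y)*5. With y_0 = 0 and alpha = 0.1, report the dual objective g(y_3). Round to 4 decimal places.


Dual ascent for LP: min 6*x1 + 7*x2, 4*x1 + 3*x2 = 10, 0 <= x_i <= 5
Step 1: y^k = 0.0, reduced costs: (6.0, 7.0)
  x^k = (0.0, 0.0), subgradient = b - a^T x = 10.0
  y^{k+1} = 0.0 + 0.1*10.0 = 1.0
Step 2: y^k = 1.0, reduced costs: (2.0, 4.0)
  x^k = (0.0, 0.0), subgradient = b - a^T x = 10.0
  y^{k+1} = 1.0 + 0.1*10.0 = 2.0
Step 3: y^k = 2.0, reduced costs: (-2.0, 1.0)
  x^k = (5.0, 0.0), subgradient = b - a^T x = -10.0
  y^{k+1} = 2.0 + 0.1*-10.0 = 1.0
Dual objective at y_3 = 1.0: reduced costs (2.0, 4.0), box minimizer x = (0.0, 0.0)
g(y_3) = b*y + (c1 - a1*y)*x1 + (c2 - a2*y)*x2 = 10*1.0 + 2.0*0.0 + 4.0*0.0 = 10.0 + 0.0 + 0.0 = 10.0


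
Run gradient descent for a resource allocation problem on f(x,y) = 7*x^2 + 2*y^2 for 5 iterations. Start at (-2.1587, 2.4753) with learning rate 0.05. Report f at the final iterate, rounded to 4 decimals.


Gradient descent on f(x,y) = 7*x^2 + 2*y^2.
Starting point: (-2.1587, 2.4753), alpha = 0.05
Step 1: grad_x = 2*7*-2.1587 = -30.2218, grad_y = 2*2*2.4753 = 9.9012
  x_1 = -2.1587 - 0.05*-30.2218 = -0.6476
  y_1 = 2.4753 - 0.05*9.9012 = 1.9802
Step 2: grad_x = 2*7*-0.6476 = -9.0665, grad_y = 2*2*1.9802 = 7.921
  x_2 = -0.6476 - 0.05*-9.0665 = -0.1943
  y_2 = 1.9802 - 0.05*7.921 = 1.5842
Step 3: grad_x = 2*7*-0.1943 = -2.72, grad_y = 2*2*1.5842 = 6.3368
  x_3 = -0.1943 - 0.05*-2.72 = -0.0583
  y_3 = 1.5842 - 0.05*6.3368 = 1.2674
Step 4: grad_x = 2*7*-0.0583 = -0.816, grad_y = 2*2*1.2674 = 5.0694
  x_4 = -0.0583 - 0.05*-0.816 = -0.0175
  y_4 = 1.2674 - 0.05*5.0694 = 1.0139
Step 5: grad_x = 2*7*-0.0175 = -0.2448, grad_y = 2*2*1.0139 = 4.0555
  x_5 = -0.0175 - 0.05*-0.2448 = -0.0052
  y_5 = 1.0139 - 0.05*4.0555 = 0.8111
f(-0.0052, 0.8111) = 7*(-0.0052)^2 + 2*0.8111^2 = 1.316


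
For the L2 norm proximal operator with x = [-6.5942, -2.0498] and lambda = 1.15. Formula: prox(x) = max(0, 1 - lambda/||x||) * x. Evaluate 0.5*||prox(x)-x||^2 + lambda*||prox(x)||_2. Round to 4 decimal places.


Step 1: Compute ||x||.
||x|| = 6.9054
Step 2: Compute scaling factor.
scale = max(0, 1 - 1.15/6.9054) = 0.8335
Step 3: prox(x) = [-5.496, -1.7084]
||prox(x)|| = 5.7554
Step 4: Proximal objective.
0.5*||prox-x||^2 = 0.6613
lambda*||prox|| = 6.6187
Total = 7.28


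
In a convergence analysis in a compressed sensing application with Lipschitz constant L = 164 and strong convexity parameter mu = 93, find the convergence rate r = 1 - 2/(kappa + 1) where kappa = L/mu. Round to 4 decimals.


Step 1: Compute the condition number.
kappa = L/mu = 164/93 = 1.7634
Step 2: Compute the convergence rate.
r = 1 - 2/(kappa + 1) = 1 - 2*mu/(L + mu) = (L - mu)/(L + mu) = 71/257 = 0.2763


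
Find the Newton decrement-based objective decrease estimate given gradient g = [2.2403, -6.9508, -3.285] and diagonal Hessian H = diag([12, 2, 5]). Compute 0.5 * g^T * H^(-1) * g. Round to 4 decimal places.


Step 1: H is diagonal, so H^(-1) * g = [0.1867, -3.4754, -0.657].
Step 2: g^T H^(-1) g = sum_i g_i^2 / H_ii
  = (2.2403)^2/12 + (-6.9508)^2/2 + (-3.285)^2/5
  = 0.4182 + 24.1568 + 2.1582 = 26.7333
Step 3: Objective decrease = 0.5 * g^T H^(-1) g = 13.3667


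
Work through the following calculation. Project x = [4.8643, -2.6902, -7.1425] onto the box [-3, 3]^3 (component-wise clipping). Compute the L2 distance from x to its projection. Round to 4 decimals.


Project each component onto [-3, 3].
clip(4.8643) = 3.0, clip(-2.6902) = -2.6902, clip(-7.1425) = -3.0
Projection = [3.0, -2.6902, -3.0]
Squared diffs: [3.4756, 0.0, 17.1603]
Distance = sqrt(20.6359) = 4.5427


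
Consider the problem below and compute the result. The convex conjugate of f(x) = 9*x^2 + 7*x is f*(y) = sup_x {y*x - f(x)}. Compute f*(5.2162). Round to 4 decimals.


f*(y) = sup_x {y*x - a*x^2 - b*x} = sup_x {(y-b)*x - a*x^2}
FOC: (y - b) - 2a*x = 0 => x* = (y - b)/(2a)
x* = (5.2162 - 7)/(2*9) = -0.0991
f*(5.2162) = (y-b)^2/(4a) = (5.2162 - 7)^2/(4*9)
= 3.1819/36 = 0.0884


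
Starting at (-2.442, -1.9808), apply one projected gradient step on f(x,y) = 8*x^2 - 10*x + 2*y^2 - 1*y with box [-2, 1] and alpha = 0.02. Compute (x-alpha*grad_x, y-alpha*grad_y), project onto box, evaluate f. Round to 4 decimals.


Step 1: Compute gradient at (-2.442, -1.9808).
grad_x = 2*8*-2.442 - 10 = -49.072
grad_y = 2*2*-1.9808 - 1 = -8.9232
Step 2: Gradient step.
x_raw = -2.442 - 0.02*-49.072 = -1.4606
y_raw = -1.9808 - 0.02*-8.9232 = -1.8023
Step 3: Project onto [-2, 1].
x_proj = clip(-1.4606) = -1.4606
y_proj = clip(-1.8023) = -1.8023
Step 4: Evaluate f.
f(-1.4606, -1.8023) = 39.9707
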